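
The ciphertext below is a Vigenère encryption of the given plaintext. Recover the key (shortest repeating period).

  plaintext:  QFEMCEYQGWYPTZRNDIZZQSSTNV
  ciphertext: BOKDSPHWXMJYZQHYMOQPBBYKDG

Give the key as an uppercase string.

LJGRQ

  i= 0: B-Q = 11 → L
  i= 1: O-F =  9 → J
  i= 2: K-E =  6 → G
  i= 3: D-M = 17 → R
  i= 4: S-C = 16 → Q
  i= 5: P-E = 11 → L
  i= 6: H-Y =  9 → J
  i= 7: W-Q =  6 → G
  i= 8: X-G = 17 → R
  i= 9: M-W = 16 → Q
  i=10: J-Y = 11 → L
  i=11: Y-P =  9 → J
  i=12: Z-T =  6 → G
  i=13: Q-Z = 17 → R
  i=14: H-R = 16 → Q
  i=15: Y-N = 11 → L
  i=16: M-D =  9 → J
  i=17: O-I =  6 → G
  i=18: Q-Z = 17 → R
  i=19: P-Z = 16 → Q
  i=20: B-Q = 11 → L
  i=21: B-S =  9 → J
  i=22: Y-S =  6 → G
  i=23: K-T = 17 → R
  i=24: D-N = 16 → Q
  i=25: G-V = 11 → L
  shifts repeat with period 5: LJGRQ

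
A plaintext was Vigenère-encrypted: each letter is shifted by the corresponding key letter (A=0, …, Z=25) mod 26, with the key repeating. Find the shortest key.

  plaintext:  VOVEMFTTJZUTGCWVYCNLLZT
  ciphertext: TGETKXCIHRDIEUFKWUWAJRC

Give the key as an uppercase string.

YSJP

  i= 0: T-V = 24 → Y
  i= 1: G-O = 18 → S
  i= 2: E-V =  9 → J
  i= 3: T-E = 15 → P
  i= 4: K-M = 24 → Y
  i= 5: X-F = 18 → S
  i= 6: C-T =  9 → J
  i= 7: I-T = 15 → P
  i= 8: H-J = 24 → Y
  i= 9: R-Z = 18 → S
  i=10: D-U =  9 → J
  i=11: I-T = 15 → P
  i=12: E-G = 24 → Y
  i=13: U-C = 18 → S
  i=14: F-W =  9 → J
  i=15: K-V = 15 → P
  i=16: W-Y = 24 → Y
  i=17: U-C = 18 → S
  i=18: W-N =  9 → J
  i=19: A-L = 15 → P
  i=20: J-L = 24 → Y
  i=21: R-Z = 18 → S
  i=22: C-T =  9 → J
  shifts repeat with period 4: YSJP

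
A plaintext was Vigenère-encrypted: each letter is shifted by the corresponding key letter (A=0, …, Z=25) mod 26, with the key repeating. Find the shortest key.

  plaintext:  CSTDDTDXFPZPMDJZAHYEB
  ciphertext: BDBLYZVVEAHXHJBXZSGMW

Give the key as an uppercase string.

ZLIIVGSY

  i= 0: B-C = 25 → Z
  i= 1: D-S = 11 → L
  i= 2: B-T =  8 → I
  i= 3: L-D =  8 → I
  i= 4: Y-D = 21 → V
  i= 5: Z-T =  6 → G
  i= 6: V-D = 18 → S
  i= 7: V-X = 24 → Y
  i= 8: E-F = 25 → Z
  i= 9: A-P = 11 → L
  i=10: H-Z =  8 → I
  i=11: X-P =  8 → I
  i=12: H-M = 21 → V
  i=13: J-D =  6 → G
  i=14: B-J = 18 → S
  i=15: X-Z = 24 → Y
  i=16: Z-A = 25 → Z
  i=17: S-H = 11 → L
  i=18: G-Y =  8 → I
  i=19: M-E =  8 → I
  i=20: W-B = 21 → V
  shifts repeat with period 8: ZLIIVGSY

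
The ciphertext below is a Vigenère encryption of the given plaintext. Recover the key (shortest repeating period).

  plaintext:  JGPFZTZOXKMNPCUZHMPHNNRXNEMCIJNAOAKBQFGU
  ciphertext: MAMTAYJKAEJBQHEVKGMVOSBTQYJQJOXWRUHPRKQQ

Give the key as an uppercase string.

DUXOBFKW

  i= 0: M-J =  3 → D
  i= 1: A-G = 20 → U
  i= 2: M-P = 23 → X
  i= 3: T-F = 14 → O
  i= 4: A-Z =  1 → B
  i= 5: Y-T =  5 → F
  i= 6: J-Z = 10 → K
  i= 7: K-O = 22 → W
  i= 8: A-X =  3 → D
  i= 9: E-K = 20 → U
  i=10: J-M = 23 → X
  i=11: B-N = 14 → O
  i=12: Q-P =  1 → B
  i=13: H-C =  5 → F
  i=14: E-U = 10 → K
  i=15: V-Z = 22 → W
  i=16: K-H =  3 → D
  i=17: G-M = 20 → U
  i=18: M-P = 23 → X
  i=19: V-H = 14 → O
  i=20: O-N =  1 → B
  i=21: S-N =  5 → F
  i=22: B-R = 10 → K
  i=23: T-X = 22 → W
  i=24: Q-N =  3 → D
  i=25: Y-E = 20 → U
  i=26: J-M = 23 → X
  i=27: Q-C = 14 → O
  i=28: J-I =  1 → B
  i=29: O-J =  5 → F
  i=30: X-N = 10 → K
  i=31: W-A = 22 → W
  i=32: R-O =  3 → D
  i=33: U-A = 20 → U
  i=34: H-K = 23 → X
  i=35: P-B = 14 → O
  i=36: R-Q =  1 → B
  i=37: K-F =  5 → F
  i=38: Q-G = 10 → K
  i=39: Q-U = 22 → W
  shifts repeat with period 8: DUXOBFKW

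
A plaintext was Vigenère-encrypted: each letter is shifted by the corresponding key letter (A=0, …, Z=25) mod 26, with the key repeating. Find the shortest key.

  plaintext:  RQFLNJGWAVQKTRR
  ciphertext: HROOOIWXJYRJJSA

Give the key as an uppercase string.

  i= 0: H-R = 16 → Q
  i= 1: R-Q =  1 → B
  i= 2: O-F =  9 → J
  i= 3: O-L =  3 → D
  i= 4: O-N =  1 → B
  i= 5: I-J = 25 → Z
  i= 6: W-G = 16 → Q
  i= 7: X-W =  1 → B
  i= 8: J-A =  9 → J
  i= 9: Y-V =  3 → D
  i=10: R-Q =  1 → B
  i=11: J-K = 25 → Z
  i=12: J-T = 16 → Q
  i=13: S-R =  1 → B
  i=14: A-R =  9 → J
  shifts repeat with period 6: QBJDBZ

QBJDBZ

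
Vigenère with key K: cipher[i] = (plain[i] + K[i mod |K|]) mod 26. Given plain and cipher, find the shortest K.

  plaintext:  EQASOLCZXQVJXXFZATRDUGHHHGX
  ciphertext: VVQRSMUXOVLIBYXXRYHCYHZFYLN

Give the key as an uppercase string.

RFQZEBSY

  i= 0: V-E = 17 → R
  i= 1: V-Q =  5 → F
  i= 2: Q-A = 16 → Q
  i= 3: R-S = 25 → Z
  i= 4: S-O =  4 → E
  i= 5: M-L =  1 → B
  i= 6: U-C = 18 → S
  i= 7: X-Z = 24 → Y
  i= 8: O-X = 17 → R
  i= 9: V-Q =  5 → F
  i=10: L-V = 16 → Q
  i=11: I-J = 25 → Z
  i=12: B-X =  4 → E
  i=13: Y-X =  1 → B
  i=14: X-F = 18 → S
  i=15: X-Z = 24 → Y
  i=16: R-A = 17 → R
  i=17: Y-T =  5 → F
  i=18: H-R = 16 → Q
  i=19: C-D = 25 → Z
  i=20: Y-U =  4 → E
  i=21: H-G =  1 → B
  i=22: Z-H = 18 → S
  i=23: F-H = 24 → Y
  i=24: Y-H = 17 → R
  i=25: L-G =  5 → F
  i=26: N-X = 16 → Q
  shifts repeat with period 8: RFQZEBSY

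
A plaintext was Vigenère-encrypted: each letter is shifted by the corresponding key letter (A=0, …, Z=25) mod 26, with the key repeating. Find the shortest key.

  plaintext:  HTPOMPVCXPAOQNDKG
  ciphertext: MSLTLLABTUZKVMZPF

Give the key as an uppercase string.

FZW

  i= 0: M-H =  5 → F
  i= 1: S-T = 25 → Z
  i= 2: L-P = 22 → W
  i= 3: T-O =  5 → F
  i= 4: L-M = 25 → Z
  i= 5: L-P = 22 → W
  i= 6: A-V =  5 → F
  i= 7: B-C = 25 → Z
  i= 8: T-X = 22 → W
  i= 9: U-P =  5 → F
  i=10: Z-A = 25 → Z
  i=11: K-O = 22 → W
  i=12: V-Q =  5 → F
  i=13: M-N = 25 → Z
  i=14: Z-D = 22 → W
  i=15: P-K =  5 → F
  i=16: F-G = 25 → Z
  shifts repeat with period 3: FZW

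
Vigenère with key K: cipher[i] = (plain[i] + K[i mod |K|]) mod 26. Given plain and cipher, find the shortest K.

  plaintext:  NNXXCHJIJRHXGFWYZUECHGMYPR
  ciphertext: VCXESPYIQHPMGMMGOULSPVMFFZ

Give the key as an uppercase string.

IPAHQ

  i= 0: V-N =  8 → I
  i= 1: C-N = 15 → P
  i= 2: X-X =  0 → A
  i= 3: E-X =  7 → H
  i= 4: S-C = 16 → Q
  i= 5: P-H =  8 → I
  i= 6: Y-J = 15 → P
  i= 7: I-I =  0 → A
  i= 8: Q-J =  7 → H
  i= 9: H-R = 16 → Q
  i=10: P-H =  8 → I
  i=11: M-X = 15 → P
  i=12: G-G =  0 → A
  i=13: M-F =  7 → H
  i=14: M-W = 16 → Q
  i=15: G-Y =  8 → I
  i=16: O-Z = 15 → P
  i=17: U-U =  0 → A
  i=18: L-E =  7 → H
  i=19: S-C = 16 → Q
  i=20: P-H =  8 → I
  i=21: V-G = 15 → P
  i=22: M-M =  0 → A
  i=23: F-Y =  7 → H
  i=24: F-P = 16 → Q
  i=25: Z-R =  8 → I
  shifts repeat with period 5: IPAHQ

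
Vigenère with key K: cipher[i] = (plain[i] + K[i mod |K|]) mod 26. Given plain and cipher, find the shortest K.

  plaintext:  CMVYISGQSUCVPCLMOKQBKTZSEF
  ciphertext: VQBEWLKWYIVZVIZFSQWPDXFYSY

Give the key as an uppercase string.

  i= 0: V-C = 19 → T
  i= 1: Q-M =  4 → E
  i= 2: B-V =  6 → G
  i= 3: E-Y =  6 → G
  i= 4: W-I = 14 → O
  i= 5: L-S = 19 → T
  i= 6: K-G =  4 → E
  i= 7: W-Q =  6 → G
  i= 8: Y-S =  6 → G
  i= 9: I-U = 14 → O
  i=10: V-C = 19 → T
  i=11: Z-V =  4 → E
  i=12: V-P =  6 → G
  i=13: I-C =  6 → G
  i=14: Z-L = 14 → O
  i=15: F-M = 19 → T
  i=16: S-O =  4 → E
  i=17: Q-K =  6 → G
  i=18: W-Q =  6 → G
  i=19: P-B = 14 → O
  i=20: D-K = 19 → T
  i=21: X-T =  4 → E
  i=22: F-Z =  6 → G
  i=23: Y-S =  6 → G
  i=24: S-E = 14 → O
  i=25: Y-F = 19 → T
  shifts repeat with period 5: TEGGO

TEGGO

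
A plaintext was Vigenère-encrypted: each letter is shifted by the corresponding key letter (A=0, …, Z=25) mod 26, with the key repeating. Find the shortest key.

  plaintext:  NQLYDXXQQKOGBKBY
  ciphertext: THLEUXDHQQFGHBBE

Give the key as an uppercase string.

  i= 0: T-N =  6 → G
  i= 1: H-Q = 17 → R
  i= 2: L-L =  0 → A
  i= 3: E-Y =  6 → G
  i= 4: U-D = 17 → R
  i= 5: X-X =  0 → A
  i= 6: D-X =  6 → G
  i= 7: H-Q = 17 → R
  i= 8: Q-Q =  0 → A
  i= 9: Q-K =  6 → G
  i=10: F-O = 17 → R
  i=11: G-G =  0 → A
  i=12: H-B =  6 → G
  i=13: B-K = 17 → R
  i=14: B-B =  0 → A
  i=15: E-Y =  6 → G
  shifts repeat with period 3: GRA

GRA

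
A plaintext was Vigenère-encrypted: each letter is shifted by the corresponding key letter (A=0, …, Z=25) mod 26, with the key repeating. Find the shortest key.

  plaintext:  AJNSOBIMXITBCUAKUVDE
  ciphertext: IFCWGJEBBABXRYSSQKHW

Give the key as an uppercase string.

IWPES

  i= 0: I-A =  8 → I
  i= 1: F-J = 22 → W
  i= 2: C-N = 15 → P
  i= 3: W-S =  4 → E
  i= 4: G-O = 18 → S
  i= 5: J-B =  8 → I
  i= 6: E-I = 22 → W
  i= 7: B-M = 15 → P
  i= 8: B-X =  4 → E
  i= 9: A-I = 18 → S
  i=10: B-T =  8 → I
  i=11: X-B = 22 → W
  i=12: R-C = 15 → P
  i=13: Y-U =  4 → E
  i=14: S-A = 18 → S
  i=15: S-K =  8 → I
  i=16: Q-U = 22 → W
  i=17: K-V = 15 → P
  i=18: H-D =  4 → E
  i=19: W-E = 18 → S
  shifts repeat with period 5: IWPES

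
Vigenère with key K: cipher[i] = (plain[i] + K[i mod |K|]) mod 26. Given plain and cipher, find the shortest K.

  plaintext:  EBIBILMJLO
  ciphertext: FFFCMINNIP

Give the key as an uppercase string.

  i= 0: F-E =  1 → B
  i= 1: F-B =  4 → E
  i= 2: F-I = 23 → X
  i= 3: C-B =  1 → B
  i= 4: M-I =  4 → E
  i= 5: I-L = 23 → X
  i= 6: N-M =  1 → B
  i= 7: N-J =  4 → E
  i= 8: I-L = 23 → X
  i= 9: P-O =  1 → B
  shifts repeat with period 3: BEX

BEX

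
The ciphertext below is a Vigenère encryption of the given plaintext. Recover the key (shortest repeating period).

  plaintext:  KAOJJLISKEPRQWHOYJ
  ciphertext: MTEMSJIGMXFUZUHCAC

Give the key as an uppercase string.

  i= 0: M-K =  2 → C
  i= 1: T-A = 19 → T
  i= 2: E-O = 16 → Q
  i= 3: M-J =  3 → D
  i= 4: S-J =  9 → J
  i= 5: J-L = 24 → Y
  i= 6: I-I =  0 → A
  i= 7: G-S = 14 → O
  i= 8: M-K =  2 → C
  i= 9: X-E = 19 → T
  i=10: F-P = 16 → Q
  i=11: U-R =  3 → D
  i=12: Z-Q =  9 → J
  i=13: U-W = 24 → Y
  i=14: H-H =  0 → A
  i=15: C-O = 14 → O
  i=16: A-Y =  2 → C
  i=17: C-J = 19 → T
  shifts repeat with period 8: CTQDJYAO

CTQDJYAO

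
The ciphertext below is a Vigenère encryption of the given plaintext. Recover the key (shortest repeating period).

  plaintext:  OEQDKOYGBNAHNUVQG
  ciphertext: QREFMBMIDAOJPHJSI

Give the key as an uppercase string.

  i= 0: Q-O =  2 → C
  i= 1: R-E = 13 → N
  i= 2: E-Q = 14 → O
  i= 3: F-D =  2 → C
  i= 4: M-K =  2 → C
  i= 5: B-O = 13 → N
  i= 6: M-Y = 14 → O
  i= 7: I-G =  2 → C
  i= 8: D-B =  2 → C
  i= 9: A-N = 13 → N
  i=10: O-A = 14 → O
  i=11: J-H =  2 → C
  i=12: P-N =  2 → C
  i=13: H-U = 13 → N
  i=14: J-V = 14 → O
  i=15: S-Q =  2 → C
  i=16: I-G =  2 → C
  shifts repeat with period 4: CNOC

CNOC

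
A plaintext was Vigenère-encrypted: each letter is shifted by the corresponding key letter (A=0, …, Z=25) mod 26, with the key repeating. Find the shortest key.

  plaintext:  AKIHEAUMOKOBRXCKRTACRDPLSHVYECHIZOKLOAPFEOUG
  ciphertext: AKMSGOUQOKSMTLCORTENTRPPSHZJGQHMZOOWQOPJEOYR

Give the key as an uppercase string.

AAELCOAE

  i= 0: A-A =  0 → A
  i= 1: K-K =  0 → A
  i= 2: M-I =  4 → E
  i= 3: S-H = 11 → L
  i= 4: G-E =  2 → C
  i= 5: O-A = 14 → O
  i= 6: U-U =  0 → A
  i= 7: Q-M =  4 → E
  i= 8: O-O =  0 → A
  i= 9: K-K =  0 → A
  i=10: S-O =  4 → E
  i=11: M-B = 11 → L
  i=12: T-R =  2 → C
  i=13: L-X = 14 → O
  i=14: C-C =  0 → A
  i=15: O-K =  4 → E
  i=16: R-R =  0 → A
  i=17: T-T =  0 → A
  i=18: E-A =  4 → E
  i=19: N-C = 11 → L
  i=20: T-R =  2 → C
  i=21: R-D = 14 → O
  i=22: P-P =  0 → A
  i=23: P-L =  4 → E
  i=24: S-S =  0 → A
  i=25: H-H =  0 → A
  i=26: Z-V =  4 → E
  i=27: J-Y = 11 → L
  i=28: G-E =  2 → C
  i=29: Q-C = 14 → O
  i=30: H-H =  0 → A
  i=31: M-I =  4 → E
  i=32: Z-Z =  0 → A
  i=33: O-O =  0 → A
  i=34: O-K =  4 → E
  i=35: W-L = 11 → L
  i=36: Q-O =  2 → C
  i=37: O-A = 14 → O
  i=38: P-P =  0 → A
  i=39: J-F =  4 → E
  i=40: E-E =  0 → A
  i=41: O-O =  0 → A
  i=42: Y-U =  4 → E
  i=43: R-G = 11 → L
  shifts repeat with period 8: AAELCOAE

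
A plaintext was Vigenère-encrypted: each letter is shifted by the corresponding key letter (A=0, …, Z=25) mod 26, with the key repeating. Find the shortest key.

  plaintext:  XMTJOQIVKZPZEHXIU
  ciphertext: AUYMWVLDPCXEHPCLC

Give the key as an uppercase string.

DIF

  i= 0: A-X =  3 → D
  i= 1: U-M =  8 → I
  i= 2: Y-T =  5 → F
  i= 3: M-J =  3 → D
  i= 4: W-O =  8 → I
  i= 5: V-Q =  5 → F
  i= 6: L-I =  3 → D
  i= 7: D-V =  8 → I
  i= 8: P-K =  5 → F
  i= 9: C-Z =  3 → D
  i=10: X-P =  8 → I
  i=11: E-Z =  5 → F
  i=12: H-E =  3 → D
  i=13: P-H =  8 → I
  i=14: C-X =  5 → F
  i=15: L-I =  3 → D
  i=16: C-U =  8 → I
  shifts repeat with period 3: DIF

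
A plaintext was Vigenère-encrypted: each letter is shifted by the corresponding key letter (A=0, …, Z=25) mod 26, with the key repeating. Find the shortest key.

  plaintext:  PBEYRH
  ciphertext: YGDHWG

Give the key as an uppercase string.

  i= 0: Y-P =  9 → J
  i= 1: G-B =  5 → F
  i= 2: D-E = 25 → Z
  i= 3: H-Y =  9 → J
  i= 4: W-R =  5 → F
  i= 5: G-H = 25 → Z
  shifts repeat with period 3: JFZ

JFZ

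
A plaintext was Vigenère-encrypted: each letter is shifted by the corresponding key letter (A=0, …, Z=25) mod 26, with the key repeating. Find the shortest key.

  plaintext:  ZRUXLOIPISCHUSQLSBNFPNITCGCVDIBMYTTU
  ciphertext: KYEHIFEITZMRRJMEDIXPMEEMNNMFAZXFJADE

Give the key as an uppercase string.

LHKKXRWT

  i= 0: K-Z = 11 → L
  i= 1: Y-R =  7 → H
  i= 2: E-U = 10 → K
  i= 3: H-X = 10 → K
  i= 4: I-L = 23 → X
  i= 5: F-O = 17 → R
  i= 6: E-I = 22 → W
  i= 7: I-P = 19 → T
  i= 8: T-I = 11 → L
  i= 9: Z-S =  7 → H
  i=10: M-C = 10 → K
  i=11: R-H = 10 → K
  i=12: R-U = 23 → X
  i=13: J-S = 17 → R
  i=14: M-Q = 22 → W
  i=15: E-L = 19 → T
  i=16: D-S = 11 → L
  i=17: I-B =  7 → H
  i=18: X-N = 10 → K
  i=19: P-F = 10 → K
  i=20: M-P = 23 → X
  i=21: E-N = 17 → R
  i=22: E-I = 22 → W
  i=23: M-T = 19 → T
  i=24: N-C = 11 → L
  i=25: N-G =  7 → H
  i=26: M-C = 10 → K
  i=27: F-V = 10 → K
  i=28: A-D = 23 → X
  i=29: Z-I = 17 → R
  i=30: X-B = 22 → W
  i=31: F-M = 19 → T
  i=32: J-Y = 11 → L
  i=33: A-T =  7 → H
  i=34: D-T = 10 → K
  i=35: E-U = 10 → K
  shifts repeat with period 8: LHKKXRWT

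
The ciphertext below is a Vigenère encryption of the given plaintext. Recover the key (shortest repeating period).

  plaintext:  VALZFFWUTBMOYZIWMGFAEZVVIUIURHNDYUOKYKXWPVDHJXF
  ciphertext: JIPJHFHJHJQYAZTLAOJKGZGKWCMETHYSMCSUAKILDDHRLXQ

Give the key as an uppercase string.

  i= 0: J-V = 14 → O
  i= 1: I-A =  8 → I
  i= 2: P-L =  4 → E
  i= 3: J-Z = 10 → K
  i= 4: H-F =  2 → C
  i= 5: F-F =  0 → A
  i= 6: H-W = 11 → L
  i= 7: J-U = 15 → P
  i= 8: H-T = 14 → O
  i= 9: J-B =  8 → I
  i=10: Q-M =  4 → E
  i=11: Y-O = 10 → K
  i=12: A-Y =  2 → C
  i=13: Z-Z =  0 → A
  i=14: T-I = 11 → L
  i=15: L-W = 15 → P
  i=16: A-M = 14 → O
  i=17: O-G =  8 → I
  i=18: J-F =  4 → E
  i=19: K-A = 10 → K
  i=20: G-E =  2 → C
  i=21: Z-Z =  0 → A
  i=22: G-V = 11 → L
  i=23: K-V = 15 → P
  i=24: W-I = 14 → O
  i=25: C-U =  8 → I
  i=26: M-I =  4 → E
  i=27: E-U = 10 → K
  i=28: T-R =  2 → C
  i=29: H-H =  0 → A
  i=30: Y-N = 11 → L
  i=31: S-D = 15 → P
  i=32: M-Y = 14 → O
  i=33: C-U =  8 → I
  i=34: S-O =  4 → E
  i=35: U-K = 10 → K
  i=36: A-Y =  2 → C
  i=37: K-K =  0 → A
  i=38: I-X = 11 → L
  i=39: L-W = 15 → P
  i=40: D-P = 14 → O
  i=41: D-V =  8 → I
  i=42: H-D =  4 → E
  i=43: R-H = 10 → K
  i=44: L-J =  2 → C
  i=45: X-X =  0 → A
  i=46: Q-F = 11 → L
  shifts repeat with period 8: OIEKCALP

OIEKCALP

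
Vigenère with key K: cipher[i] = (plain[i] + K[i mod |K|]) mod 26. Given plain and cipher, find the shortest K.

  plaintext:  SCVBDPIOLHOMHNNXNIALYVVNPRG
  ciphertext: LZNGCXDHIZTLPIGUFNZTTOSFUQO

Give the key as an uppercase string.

TXSFZIV

  i= 0: L-S = 19 → T
  i= 1: Z-C = 23 → X
  i= 2: N-V = 18 → S
  i= 3: G-B =  5 → F
  i= 4: C-D = 25 → Z
  i= 5: X-P =  8 → I
  i= 6: D-I = 21 → V
  i= 7: H-O = 19 → T
  i= 8: I-L = 23 → X
  i= 9: Z-H = 18 → S
  i=10: T-O =  5 → F
  i=11: L-M = 25 → Z
  i=12: P-H =  8 → I
  i=13: I-N = 21 → V
  i=14: G-N = 19 → T
  i=15: U-X = 23 → X
  i=16: F-N = 18 → S
  i=17: N-I =  5 → F
  i=18: Z-A = 25 → Z
  i=19: T-L =  8 → I
  i=20: T-Y = 21 → V
  i=21: O-V = 19 → T
  i=22: S-V = 23 → X
  i=23: F-N = 18 → S
  i=24: U-P =  5 → F
  i=25: Q-R = 25 → Z
  i=26: O-G =  8 → I
  shifts repeat with period 7: TXSFZIV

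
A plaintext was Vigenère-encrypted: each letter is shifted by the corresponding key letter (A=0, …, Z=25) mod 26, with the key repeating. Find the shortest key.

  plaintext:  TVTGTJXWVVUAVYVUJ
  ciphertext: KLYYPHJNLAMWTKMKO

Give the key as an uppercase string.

  i= 0: K-T = 17 → R
  i= 1: L-V = 16 → Q
  i= 2: Y-T =  5 → F
  i= 3: Y-G = 18 → S
  i= 4: P-T = 22 → W
  i= 5: H-J = 24 → Y
  i= 6: J-X = 12 → M
  i= 7: N-W = 17 → R
  i= 8: L-V = 16 → Q
  i= 9: A-V =  5 → F
  i=10: M-U = 18 → S
  i=11: W-A = 22 → W
  i=12: T-V = 24 → Y
  i=13: K-Y = 12 → M
  i=14: M-V = 17 → R
  i=15: K-U = 16 → Q
  i=16: O-J =  5 → F
  shifts repeat with period 7: RQFSWYM

RQFSWYM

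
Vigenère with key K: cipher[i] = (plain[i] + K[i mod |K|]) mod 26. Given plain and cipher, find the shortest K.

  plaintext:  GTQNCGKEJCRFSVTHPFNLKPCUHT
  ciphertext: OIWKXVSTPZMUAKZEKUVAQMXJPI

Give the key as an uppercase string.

  i= 0: O-G =  8 → I
  i= 1: I-T = 15 → P
  i= 2: W-Q =  6 → G
  i= 3: K-N = 23 → X
  i= 4: X-C = 21 → V
  i= 5: V-G = 15 → P
  i= 6: S-K =  8 → I
  i= 7: T-E = 15 → P
  i= 8: P-J =  6 → G
  i= 9: Z-C = 23 → X
  i=10: M-R = 21 → V
  i=11: U-F = 15 → P
  i=12: A-S =  8 → I
  i=13: K-V = 15 → P
  i=14: Z-T =  6 → G
  i=15: E-H = 23 → X
  i=16: K-P = 21 → V
  i=17: U-F = 15 → P
  i=18: V-N =  8 → I
  i=19: A-L = 15 → P
  i=20: Q-K =  6 → G
  i=21: M-P = 23 → X
  i=22: X-C = 21 → V
  i=23: J-U = 15 → P
  i=24: P-H =  8 → I
  i=25: I-T = 15 → P
  shifts repeat with period 6: IPGXVP

IPGXVP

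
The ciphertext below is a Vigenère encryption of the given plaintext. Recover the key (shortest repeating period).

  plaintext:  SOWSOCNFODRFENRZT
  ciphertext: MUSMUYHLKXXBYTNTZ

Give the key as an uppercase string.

UGW

  i= 0: M-S = 20 → U
  i= 1: U-O =  6 → G
  i= 2: S-W = 22 → W
  i= 3: M-S = 20 → U
  i= 4: U-O =  6 → G
  i= 5: Y-C = 22 → W
  i= 6: H-N = 20 → U
  i= 7: L-F =  6 → G
  i= 8: K-O = 22 → W
  i= 9: X-D = 20 → U
  i=10: X-R =  6 → G
  i=11: B-F = 22 → W
  i=12: Y-E = 20 → U
  i=13: T-N =  6 → G
  i=14: N-R = 22 → W
  i=15: T-Z = 20 → U
  i=16: Z-T =  6 → G
  shifts repeat with period 3: UGW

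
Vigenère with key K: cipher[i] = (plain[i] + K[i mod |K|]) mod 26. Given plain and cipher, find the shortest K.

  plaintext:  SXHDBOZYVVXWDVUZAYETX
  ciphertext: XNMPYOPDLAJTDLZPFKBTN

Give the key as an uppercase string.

  i= 0: X-S =  5 → F
  i= 1: N-X = 16 → Q
  i= 2: M-H =  5 → F
  i= 3: P-D = 12 → M
  i= 4: Y-B = 23 → X
  i= 5: O-O =  0 → A
  i= 6: P-Z = 16 → Q
  i= 7: D-Y =  5 → F
  i= 8: L-V = 16 → Q
  i= 9: A-V =  5 → F
  i=10: J-X = 12 → M
  i=11: T-W = 23 → X
  i=12: D-D =  0 → A
  i=13: L-V = 16 → Q
  i=14: Z-U =  5 → F
  i=15: P-Z = 16 → Q
  i=16: F-A =  5 → F
  i=17: K-Y = 12 → M
  i=18: B-E = 23 → X
  i=19: T-T =  0 → A
  i=20: N-X = 16 → Q
  shifts repeat with period 7: FQFMXAQ

FQFMXAQ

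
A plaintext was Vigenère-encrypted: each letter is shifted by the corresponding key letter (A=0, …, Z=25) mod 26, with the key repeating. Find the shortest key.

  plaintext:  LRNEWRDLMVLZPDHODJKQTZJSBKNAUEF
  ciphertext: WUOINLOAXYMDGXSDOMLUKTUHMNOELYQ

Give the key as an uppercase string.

  i= 0: W-L = 11 → L
  i= 1: U-R =  3 → D
  i= 2: O-N =  1 → B
  i= 3: I-E =  4 → E
  i= 4: N-W = 17 → R
  i= 5: L-R = 20 → U
  i= 6: O-D = 11 → L
  i= 7: A-L = 15 → P
  i= 8: X-M = 11 → L
  i= 9: Y-V =  3 → D
  i=10: M-L =  1 → B
  i=11: D-Z =  4 → E
  i=12: G-P = 17 → R
  i=13: X-D = 20 → U
  i=14: S-H = 11 → L
  i=15: D-O = 15 → P
  i=16: O-D = 11 → L
  i=17: M-J =  3 → D
  i=18: L-K =  1 → B
  i=19: U-Q =  4 → E
  i=20: K-T = 17 → R
  i=21: T-Z = 20 → U
  i=22: U-J = 11 → L
  i=23: H-S = 15 → P
  i=24: M-B = 11 → L
  i=25: N-K =  3 → D
  i=26: O-N =  1 → B
  i=27: E-A =  4 → E
  i=28: L-U = 17 → R
  i=29: Y-E = 20 → U
  i=30: Q-F = 11 → L
  shifts repeat with period 8: LDBERULP

LDBERULP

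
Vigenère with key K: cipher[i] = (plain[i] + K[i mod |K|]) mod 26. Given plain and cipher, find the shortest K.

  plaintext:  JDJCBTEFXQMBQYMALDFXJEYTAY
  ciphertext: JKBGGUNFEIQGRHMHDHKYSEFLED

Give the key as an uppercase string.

AHSEFBJ

  i= 0: J-J =  0 → A
  i= 1: K-D =  7 → H
  i= 2: B-J = 18 → S
  i= 3: G-C =  4 → E
  i= 4: G-B =  5 → F
  i= 5: U-T =  1 → B
  i= 6: N-E =  9 → J
  i= 7: F-F =  0 → A
  i= 8: E-X =  7 → H
  i= 9: I-Q = 18 → S
  i=10: Q-M =  4 → E
  i=11: G-B =  5 → F
  i=12: R-Q =  1 → B
  i=13: H-Y =  9 → J
  i=14: M-M =  0 → A
  i=15: H-A =  7 → H
  i=16: D-L = 18 → S
  i=17: H-D =  4 → E
  i=18: K-F =  5 → F
  i=19: Y-X =  1 → B
  i=20: S-J =  9 → J
  i=21: E-E =  0 → A
  i=22: F-Y =  7 → H
  i=23: L-T = 18 → S
  i=24: E-A =  4 → E
  i=25: D-Y =  5 → F
  shifts repeat with period 7: AHSEFBJ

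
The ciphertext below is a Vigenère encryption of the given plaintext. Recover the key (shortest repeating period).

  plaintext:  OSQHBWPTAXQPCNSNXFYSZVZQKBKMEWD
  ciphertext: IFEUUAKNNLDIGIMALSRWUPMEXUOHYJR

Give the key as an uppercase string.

UNONTEV

  i= 0: I-O = 20 → U
  i= 1: F-S = 13 → N
  i= 2: E-Q = 14 → O
  i= 3: U-H = 13 → N
  i= 4: U-B = 19 → T
  i= 5: A-W =  4 → E
  i= 6: K-P = 21 → V
  i= 7: N-T = 20 → U
  i= 8: N-A = 13 → N
  i= 9: L-X = 14 → O
  i=10: D-Q = 13 → N
  i=11: I-P = 19 → T
  i=12: G-C =  4 → E
  i=13: I-N = 21 → V
  i=14: M-S = 20 → U
  i=15: A-N = 13 → N
  i=16: L-X = 14 → O
  i=17: S-F = 13 → N
  i=18: R-Y = 19 → T
  i=19: W-S =  4 → E
  i=20: U-Z = 21 → V
  i=21: P-V = 20 → U
  i=22: M-Z = 13 → N
  i=23: E-Q = 14 → O
  i=24: X-K = 13 → N
  i=25: U-B = 19 → T
  i=26: O-K =  4 → E
  i=27: H-M = 21 → V
  i=28: Y-E = 20 → U
  i=29: J-W = 13 → N
  i=30: R-D = 14 → O
  shifts repeat with period 7: UNONTEV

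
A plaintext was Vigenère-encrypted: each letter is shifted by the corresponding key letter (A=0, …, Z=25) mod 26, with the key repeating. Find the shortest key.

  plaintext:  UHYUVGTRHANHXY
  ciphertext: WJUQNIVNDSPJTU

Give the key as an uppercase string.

  i= 0: W-U =  2 → C
  i= 1: J-H =  2 → C
  i= 2: U-Y = 22 → W
  i= 3: Q-U = 22 → W
  i= 4: N-V = 18 → S
  i= 5: I-G =  2 → C
  i= 6: V-T =  2 → C
  i= 7: N-R = 22 → W
  i= 8: D-H = 22 → W
  i= 9: S-A = 18 → S
  i=10: P-N =  2 → C
  i=11: J-H =  2 → C
  i=12: T-X = 22 → W
  i=13: U-Y = 22 → W
  shifts repeat with period 5: CCWWS

CCWWS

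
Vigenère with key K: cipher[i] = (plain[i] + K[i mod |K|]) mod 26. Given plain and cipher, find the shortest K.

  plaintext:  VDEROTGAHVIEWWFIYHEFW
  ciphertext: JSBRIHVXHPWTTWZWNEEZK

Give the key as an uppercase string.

OPXAU

  i= 0: J-V = 14 → O
  i= 1: S-D = 15 → P
  i= 2: B-E = 23 → X
  i= 3: R-R =  0 → A
  i= 4: I-O = 20 → U
  i= 5: H-T = 14 → O
  i= 6: V-G = 15 → P
  i= 7: X-A = 23 → X
  i= 8: H-H =  0 → A
  i= 9: P-V = 20 → U
  i=10: W-I = 14 → O
  i=11: T-E = 15 → P
  i=12: T-W = 23 → X
  i=13: W-W =  0 → A
  i=14: Z-F = 20 → U
  i=15: W-I = 14 → O
  i=16: N-Y = 15 → P
  i=17: E-H = 23 → X
  i=18: E-E =  0 → A
  i=19: Z-F = 20 → U
  i=20: K-W = 14 → O
  shifts repeat with period 5: OPXAU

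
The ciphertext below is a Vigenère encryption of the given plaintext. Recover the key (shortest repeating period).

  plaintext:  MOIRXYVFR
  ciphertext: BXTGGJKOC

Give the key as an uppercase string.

PJL

  i= 0: B-M = 15 → P
  i= 1: X-O =  9 → J
  i= 2: T-I = 11 → L
  i= 3: G-R = 15 → P
  i= 4: G-X =  9 → J
  i= 5: J-Y = 11 → L
  i= 6: K-V = 15 → P
  i= 7: O-F =  9 → J
  i= 8: C-R = 11 → L
  shifts repeat with period 3: PJL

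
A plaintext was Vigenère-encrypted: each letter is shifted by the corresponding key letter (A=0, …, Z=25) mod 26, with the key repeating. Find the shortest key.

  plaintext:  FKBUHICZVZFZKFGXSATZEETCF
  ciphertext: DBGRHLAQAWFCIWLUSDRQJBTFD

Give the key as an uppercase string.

YRFXAD

  i= 0: D-F = 24 → Y
  i= 1: B-K = 17 → R
  i= 2: G-B =  5 → F
  i= 3: R-U = 23 → X
  i= 4: H-H =  0 → A
  i= 5: L-I =  3 → D
  i= 6: A-C = 24 → Y
  i= 7: Q-Z = 17 → R
  i= 8: A-V =  5 → F
  i= 9: W-Z = 23 → X
  i=10: F-F =  0 → A
  i=11: C-Z =  3 → D
  i=12: I-K = 24 → Y
  i=13: W-F = 17 → R
  i=14: L-G =  5 → F
  i=15: U-X = 23 → X
  i=16: S-S =  0 → A
  i=17: D-A =  3 → D
  i=18: R-T = 24 → Y
  i=19: Q-Z = 17 → R
  i=20: J-E =  5 → F
  i=21: B-E = 23 → X
  i=22: T-T =  0 → A
  i=23: F-C =  3 → D
  i=24: D-F = 24 → Y
  shifts repeat with period 6: YRFXAD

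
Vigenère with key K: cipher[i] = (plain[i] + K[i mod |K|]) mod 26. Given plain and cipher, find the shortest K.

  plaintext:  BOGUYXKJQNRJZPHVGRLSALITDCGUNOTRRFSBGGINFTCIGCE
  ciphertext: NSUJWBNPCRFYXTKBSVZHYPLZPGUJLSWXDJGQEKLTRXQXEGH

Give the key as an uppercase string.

  i= 0: N-B = 12 → M
  i= 1: S-O =  4 → E
  i= 2: U-G = 14 → O
  i= 3: J-U = 15 → P
  i= 4: W-Y = 24 → Y
  i= 5: B-X =  4 → E
  i= 6: N-K =  3 → D
  i= 7: P-J =  6 → G
  i= 8: C-Q = 12 → M
  i= 9: R-N =  4 → E
  i=10: F-R = 14 → O
  i=11: Y-J = 15 → P
  i=12: X-Z = 24 → Y
  i=13: T-P =  4 → E
  i=14: K-H =  3 → D
  i=15: B-V =  6 → G
  i=16: S-G = 12 → M
  i=17: V-R =  4 → E
  i=18: Z-L = 14 → O
  i=19: H-S = 15 → P
  i=20: Y-A = 24 → Y
  i=21: P-L =  4 → E
  i=22: L-I =  3 → D
  i=23: Z-T =  6 → G
  i=24: P-D = 12 → M
  i=25: G-C =  4 → E
  i=26: U-G = 14 → O
  i=27: J-U = 15 → P
  i=28: L-N = 24 → Y
  i=29: S-O =  4 → E
  i=30: W-T =  3 → D
  i=31: X-R =  6 → G
  i=32: D-R = 12 → M
  i=33: J-F =  4 → E
  i=34: G-S = 14 → O
  i=35: Q-B = 15 → P
  i=36: E-G = 24 → Y
  i=37: K-G =  4 → E
  i=38: L-I =  3 → D
  i=39: T-N =  6 → G
  i=40: R-F = 12 → M
  i=41: X-T =  4 → E
  i=42: Q-C = 14 → O
  i=43: X-I = 15 → P
  i=44: E-G = 24 → Y
  i=45: G-C =  4 → E
  i=46: H-E =  3 → D
  shifts repeat with period 8: MEOPYEDG

MEOPYEDG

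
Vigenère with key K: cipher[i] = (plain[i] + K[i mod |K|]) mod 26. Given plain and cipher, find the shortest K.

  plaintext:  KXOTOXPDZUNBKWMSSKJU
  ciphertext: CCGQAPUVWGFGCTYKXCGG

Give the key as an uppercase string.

SFSXM

  i= 0: C-K = 18 → S
  i= 1: C-X =  5 → F
  i= 2: G-O = 18 → S
  i= 3: Q-T = 23 → X
  i= 4: A-O = 12 → M
  i= 5: P-X = 18 → S
  i= 6: U-P =  5 → F
  i= 7: V-D = 18 → S
  i= 8: W-Z = 23 → X
  i= 9: G-U = 12 → M
  i=10: F-N = 18 → S
  i=11: G-B =  5 → F
  i=12: C-K = 18 → S
  i=13: T-W = 23 → X
  i=14: Y-M = 12 → M
  i=15: K-S = 18 → S
  i=16: X-S =  5 → F
  i=17: C-K = 18 → S
  i=18: G-J = 23 → X
  i=19: G-U = 12 → M
  shifts repeat with period 5: SFSXM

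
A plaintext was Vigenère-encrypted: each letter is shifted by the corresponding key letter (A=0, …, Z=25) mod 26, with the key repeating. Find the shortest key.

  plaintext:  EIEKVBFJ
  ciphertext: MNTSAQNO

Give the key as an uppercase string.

  i= 0: M-E =  8 → I
  i= 1: N-I =  5 → F
  i= 2: T-E = 15 → P
  i= 3: S-K =  8 → I
  i= 4: A-V =  5 → F
  i= 5: Q-B = 15 → P
  i= 6: N-F =  8 → I
  i= 7: O-J =  5 → F
  shifts repeat with period 3: IFP

IFP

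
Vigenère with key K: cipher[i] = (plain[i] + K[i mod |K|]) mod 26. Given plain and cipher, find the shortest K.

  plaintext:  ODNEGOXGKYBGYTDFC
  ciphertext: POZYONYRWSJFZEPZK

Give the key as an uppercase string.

  i= 0: P-O =  1 → B
  i= 1: O-D = 11 → L
  i= 2: Z-N = 12 → M
  i= 3: Y-E = 20 → U
  i= 4: O-G =  8 → I
  i= 5: N-O = 25 → Z
  i= 6: Y-X =  1 → B
  i= 7: R-G = 11 → L
  i= 8: W-K = 12 → M
  i= 9: S-Y = 20 → U
  i=10: J-B =  8 → I
  i=11: F-G = 25 → Z
  i=12: Z-Y =  1 → B
  i=13: E-T = 11 → L
  i=14: P-D = 12 → M
  i=15: Z-F = 20 → U
  i=16: K-C =  8 → I
  shifts repeat with period 6: BLMUIZ

BLMUIZ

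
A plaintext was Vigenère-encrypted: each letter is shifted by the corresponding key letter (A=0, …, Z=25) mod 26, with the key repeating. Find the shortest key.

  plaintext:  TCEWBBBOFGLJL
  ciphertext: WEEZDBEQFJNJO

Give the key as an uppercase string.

  i= 0: W-T =  3 → D
  i= 1: E-C =  2 → C
  i= 2: E-E =  0 → A
  i= 3: Z-W =  3 → D
  i= 4: D-B =  2 → C
  i= 5: B-B =  0 → A
  i= 6: E-B =  3 → D
  i= 7: Q-O =  2 → C
  i= 8: F-F =  0 → A
  i= 9: J-G =  3 → D
  i=10: N-L =  2 → C
  i=11: J-J =  0 → A
  i=12: O-L =  3 → D
  shifts repeat with period 3: DCA

DCA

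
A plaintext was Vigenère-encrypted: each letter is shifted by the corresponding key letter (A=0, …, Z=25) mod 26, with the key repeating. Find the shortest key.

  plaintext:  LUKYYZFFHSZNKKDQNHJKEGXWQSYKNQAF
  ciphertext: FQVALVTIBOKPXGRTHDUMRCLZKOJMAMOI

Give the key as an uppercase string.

UWLCNWOD

  i= 0: F-L = 20 → U
  i= 1: Q-U = 22 → W
  i= 2: V-K = 11 → L
  i= 3: A-Y =  2 → C
  i= 4: L-Y = 13 → N
  i= 5: V-Z = 22 → W
  i= 6: T-F = 14 → O
  i= 7: I-F =  3 → D
  i= 8: B-H = 20 → U
  i= 9: O-S = 22 → W
  i=10: K-Z = 11 → L
  i=11: P-N =  2 → C
  i=12: X-K = 13 → N
  i=13: G-K = 22 → W
  i=14: R-D = 14 → O
  i=15: T-Q =  3 → D
  i=16: H-N = 20 → U
  i=17: D-H = 22 → W
  i=18: U-J = 11 → L
  i=19: M-K =  2 → C
  i=20: R-E = 13 → N
  i=21: C-G = 22 → W
  i=22: L-X = 14 → O
  i=23: Z-W =  3 → D
  i=24: K-Q = 20 → U
  i=25: O-S = 22 → W
  i=26: J-Y = 11 → L
  i=27: M-K =  2 → C
  i=28: A-N = 13 → N
  i=29: M-Q = 22 → W
  i=30: O-A = 14 → O
  i=31: I-F =  3 → D
  shifts repeat with period 8: UWLCNWOD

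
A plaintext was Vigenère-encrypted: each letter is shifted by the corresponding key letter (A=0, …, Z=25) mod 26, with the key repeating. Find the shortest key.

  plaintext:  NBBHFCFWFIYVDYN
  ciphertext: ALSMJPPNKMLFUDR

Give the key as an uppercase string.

  i= 0: A-N = 13 → N
  i= 1: L-B = 10 → K
  i= 2: S-B = 17 → R
  i= 3: M-H =  5 → F
  i= 4: J-F =  4 → E
  i= 5: P-C = 13 → N
  i= 6: P-F = 10 → K
  i= 7: N-W = 17 → R
  i= 8: K-F =  5 → F
  i= 9: M-I =  4 → E
  i=10: L-Y = 13 → N
  i=11: F-V = 10 → K
  i=12: U-D = 17 → R
  i=13: D-Y =  5 → F
  i=14: R-N =  4 → E
  shifts repeat with period 5: NKRFE

NKRFE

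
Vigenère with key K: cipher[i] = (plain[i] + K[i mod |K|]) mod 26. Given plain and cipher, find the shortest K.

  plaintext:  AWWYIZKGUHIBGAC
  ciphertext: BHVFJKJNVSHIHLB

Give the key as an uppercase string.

BLZH

  i= 0: B-A =  1 → B
  i= 1: H-W = 11 → L
  i= 2: V-W = 25 → Z
  i= 3: F-Y =  7 → H
  i= 4: J-I =  1 → B
  i= 5: K-Z = 11 → L
  i= 6: J-K = 25 → Z
  i= 7: N-G =  7 → H
  i= 8: V-U =  1 → B
  i= 9: S-H = 11 → L
  i=10: H-I = 25 → Z
  i=11: I-B =  7 → H
  i=12: H-G =  1 → B
  i=13: L-A = 11 → L
  i=14: B-C = 25 → Z
  shifts repeat with period 4: BLZH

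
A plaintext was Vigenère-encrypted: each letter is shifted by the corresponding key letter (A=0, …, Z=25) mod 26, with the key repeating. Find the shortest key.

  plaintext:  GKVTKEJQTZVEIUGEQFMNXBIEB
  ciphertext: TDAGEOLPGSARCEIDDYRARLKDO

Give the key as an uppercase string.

NTFNUKCZ

  i= 0: T-G = 13 → N
  i= 1: D-K = 19 → T
  i= 2: A-V =  5 → F
  i= 3: G-T = 13 → N
  i= 4: E-K = 20 → U
  i= 5: O-E = 10 → K
  i= 6: L-J =  2 → C
  i= 7: P-Q = 25 → Z
  i= 8: G-T = 13 → N
  i= 9: S-Z = 19 → T
  i=10: A-V =  5 → F
  i=11: R-E = 13 → N
  i=12: C-I = 20 → U
  i=13: E-U = 10 → K
  i=14: I-G =  2 → C
  i=15: D-E = 25 → Z
  i=16: D-Q = 13 → N
  i=17: Y-F = 19 → T
  i=18: R-M =  5 → F
  i=19: A-N = 13 → N
  i=20: R-X = 20 → U
  i=21: L-B = 10 → K
  i=22: K-I =  2 → C
  i=23: D-E = 25 → Z
  i=24: O-B = 13 → N
  shifts repeat with period 8: NTFNUKCZ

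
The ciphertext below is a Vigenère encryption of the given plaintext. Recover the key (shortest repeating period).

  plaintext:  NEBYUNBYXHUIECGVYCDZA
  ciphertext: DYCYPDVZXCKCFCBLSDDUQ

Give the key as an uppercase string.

  i= 0: D-N = 16 → Q
  i= 1: Y-E = 20 → U
  i= 2: C-B =  1 → B
  i= 3: Y-Y =  0 → A
  i= 4: P-U = 21 → V
  i= 5: D-N = 16 → Q
  i= 6: V-B = 20 → U
  i= 7: Z-Y =  1 → B
  i= 8: X-X =  0 → A
  i= 9: C-H = 21 → V
  i=10: K-U = 16 → Q
  i=11: C-I = 20 → U
  i=12: F-E =  1 → B
  i=13: C-C =  0 → A
  i=14: B-G = 21 → V
  i=15: L-V = 16 → Q
  i=16: S-Y = 20 → U
  i=17: D-C =  1 → B
  i=18: D-D =  0 → A
  i=19: U-Z = 21 → V
  i=20: Q-A = 16 → Q
  shifts repeat with period 5: QUBAV

QUBAV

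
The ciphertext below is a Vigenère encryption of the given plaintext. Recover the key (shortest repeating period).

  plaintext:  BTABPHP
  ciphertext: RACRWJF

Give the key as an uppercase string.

QHC

  i= 0: R-B = 16 → Q
  i= 1: A-T =  7 → H
  i= 2: C-A =  2 → C
  i= 3: R-B = 16 → Q
  i= 4: W-P =  7 → H
  i= 5: J-H =  2 → C
  i= 6: F-P = 16 → Q
  shifts repeat with period 3: QHC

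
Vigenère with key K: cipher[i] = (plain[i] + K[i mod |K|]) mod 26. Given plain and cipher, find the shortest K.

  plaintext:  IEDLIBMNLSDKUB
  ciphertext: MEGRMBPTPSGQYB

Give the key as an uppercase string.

EADG

  i= 0: M-I =  4 → E
  i= 1: E-E =  0 → A
  i= 2: G-D =  3 → D
  i= 3: R-L =  6 → G
  i= 4: M-I =  4 → E
  i= 5: B-B =  0 → A
  i= 6: P-M =  3 → D
  i= 7: T-N =  6 → G
  i= 8: P-L =  4 → E
  i= 9: S-S =  0 → A
  i=10: G-D =  3 → D
  i=11: Q-K =  6 → G
  i=12: Y-U =  4 → E
  i=13: B-B =  0 → A
  shifts repeat with period 4: EADG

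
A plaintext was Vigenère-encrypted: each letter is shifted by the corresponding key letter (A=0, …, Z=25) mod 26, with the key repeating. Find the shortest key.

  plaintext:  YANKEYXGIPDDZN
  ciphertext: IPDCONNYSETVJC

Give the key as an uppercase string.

  i= 0: I-Y = 10 → K
  i= 1: P-A = 15 → P
  i= 2: D-N = 16 → Q
  i= 3: C-K = 18 → S
  i= 4: O-E = 10 → K
  i= 5: N-Y = 15 → P
  i= 6: N-X = 16 → Q
  i= 7: Y-G = 18 → S
  i= 8: S-I = 10 → K
  i= 9: E-P = 15 → P
  i=10: T-D = 16 → Q
  i=11: V-D = 18 → S
  i=12: J-Z = 10 → K
  i=13: C-N = 15 → P
  shifts repeat with period 4: KPQS

KPQS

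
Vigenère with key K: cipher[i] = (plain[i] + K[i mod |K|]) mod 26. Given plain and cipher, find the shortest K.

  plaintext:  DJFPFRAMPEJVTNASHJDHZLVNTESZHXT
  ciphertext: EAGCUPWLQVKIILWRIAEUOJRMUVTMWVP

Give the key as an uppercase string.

  i= 0: E-D =  1 → B
  i= 1: A-J = 17 → R
  i= 2: G-F =  1 → B
  i= 3: C-P = 13 → N
  i= 4: U-F = 15 → P
  i= 5: P-R = 24 → Y
  i= 6: W-A = 22 → W
  i= 7: L-M = 25 → Z
  i= 8: Q-P =  1 → B
  i= 9: V-E = 17 → R
  i=10: K-J =  1 → B
  i=11: I-V = 13 → N
  i=12: I-T = 15 → P
  i=13: L-N = 24 → Y
  i=14: W-A = 22 → W
  i=15: R-S = 25 → Z
  i=16: I-H =  1 → B
  i=17: A-J = 17 → R
  i=18: E-D =  1 → B
  i=19: U-H = 13 → N
  i=20: O-Z = 15 → P
  i=21: J-L = 24 → Y
  i=22: R-V = 22 → W
  i=23: M-N = 25 → Z
  i=24: U-T =  1 → B
  i=25: V-E = 17 → R
  i=26: T-S =  1 → B
  i=27: M-Z = 13 → N
  i=28: W-H = 15 → P
  i=29: V-X = 24 → Y
  i=30: P-T = 22 → W
  shifts repeat with period 8: BRBNPYWZ

BRBNPYWZ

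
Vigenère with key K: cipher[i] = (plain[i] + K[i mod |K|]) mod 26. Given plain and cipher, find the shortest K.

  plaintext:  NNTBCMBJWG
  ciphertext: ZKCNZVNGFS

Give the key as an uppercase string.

  i= 0: Z-N = 12 → M
  i= 1: K-N = 23 → X
  i= 2: C-T =  9 → J
  i= 3: N-B = 12 → M
  i= 4: Z-C = 23 → X
  i= 5: V-M =  9 → J
  i= 6: N-B = 12 → M
  i= 7: G-J = 23 → X
  i= 8: F-W =  9 → J
  i= 9: S-G = 12 → M
  shifts repeat with period 3: MXJ

MXJ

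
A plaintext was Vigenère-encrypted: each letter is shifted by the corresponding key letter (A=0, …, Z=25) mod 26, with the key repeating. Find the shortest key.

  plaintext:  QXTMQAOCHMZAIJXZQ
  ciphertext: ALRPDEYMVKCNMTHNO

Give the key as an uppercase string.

KOYDNEK

  i= 0: A-Q = 10 → K
  i= 1: L-X = 14 → O
  i= 2: R-T = 24 → Y
  i= 3: P-M =  3 → D
  i= 4: D-Q = 13 → N
  i= 5: E-A =  4 → E
  i= 6: Y-O = 10 → K
  i= 7: M-C = 10 → K
  i= 8: V-H = 14 → O
  i= 9: K-M = 24 → Y
  i=10: C-Z =  3 → D
  i=11: N-A = 13 → N
  i=12: M-I =  4 → E
  i=13: T-J = 10 → K
  i=14: H-X = 10 → K
  i=15: N-Z = 14 → O
  i=16: O-Q = 24 → Y
  shifts repeat with period 7: KOYDNEK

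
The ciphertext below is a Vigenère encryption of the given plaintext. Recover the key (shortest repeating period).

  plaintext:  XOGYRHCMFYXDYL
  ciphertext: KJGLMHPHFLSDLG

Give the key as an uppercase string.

  i= 0: K-X = 13 → N
  i= 1: J-O = 21 → V
  i= 2: G-G =  0 → A
  i= 3: L-Y = 13 → N
  i= 4: M-R = 21 → V
  i= 5: H-H =  0 → A
  i= 6: P-C = 13 → N
  i= 7: H-M = 21 → V
  i= 8: F-F =  0 → A
  i= 9: L-Y = 13 → N
  i=10: S-X = 21 → V
  i=11: D-D =  0 → A
  i=12: L-Y = 13 → N
  i=13: G-L = 21 → V
  shifts repeat with period 3: NVA

NVA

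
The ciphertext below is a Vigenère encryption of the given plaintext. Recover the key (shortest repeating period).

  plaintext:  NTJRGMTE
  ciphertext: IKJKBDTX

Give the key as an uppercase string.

  i= 0: I-N = 21 → V
  i= 1: K-T = 17 → R
  i= 2: J-J =  0 → A
  i= 3: K-R = 19 → T
  i= 4: B-G = 21 → V
  i= 5: D-M = 17 → R
  i= 6: T-T =  0 → A
  i= 7: X-E = 19 → T
  shifts repeat with period 4: VRAT

VRAT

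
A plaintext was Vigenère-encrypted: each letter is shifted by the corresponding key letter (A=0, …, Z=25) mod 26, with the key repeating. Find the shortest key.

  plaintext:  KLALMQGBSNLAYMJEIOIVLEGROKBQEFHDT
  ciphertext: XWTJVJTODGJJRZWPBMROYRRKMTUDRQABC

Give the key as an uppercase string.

  i= 0: X-K = 13 → N
  i= 1: W-L = 11 → L
  i= 2: T-A = 19 → T
  i= 3: J-L = 24 → Y
  i= 4: V-M =  9 → J
  i= 5: J-Q = 19 → T
  i= 6: T-G = 13 → N
  i= 7: O-B = 13 → N
  i= 8: D-S = 11 → L
  i= 9: G-N = 19 → T
  i=10: J-L = 24 → Y
  i=11: J-A =  9 → J
  i=12: R-Y = 19 → T
  i=13: Z-M = 13 → N
  i=14: W-J = 13 → N
  i=15: P-E = 11 → L
  i=16: B-I = 19 → T
  i=17: M-O = 24 → Y
  i=18: R-I =  9 → J
  i=19: O-V = 19 → T
  i=20: Y-L = 13 → N
  i=21: R-E = 13 → N
  i=22: R-G = 11 → L
  i=23: K-R = 19 → T
  i=24: M-O = 24 → Y
  i=25: T-K =  9 → J
  i=26: U-B = 19 → T
  i=27: D-Q = 13 → N
  i=28: R-E = 13 → N
  i=29: Q-F = 11 → L
  i=30: A-H = 19 → T
  i=31: B-D = 24 → Y
  i=32: C-T =  9 → J
  shifts repeat with period 7: NLTYJTN

NLTYJTN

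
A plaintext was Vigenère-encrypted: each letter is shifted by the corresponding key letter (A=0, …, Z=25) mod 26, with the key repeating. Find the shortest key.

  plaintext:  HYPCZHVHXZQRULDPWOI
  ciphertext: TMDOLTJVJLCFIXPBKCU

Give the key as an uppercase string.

  i= 0: T-H = 12 → M
  i= 1: M-Y = 14 → O
  i= 2: D-P = 14 → O
  i= 3: O-C = 12 → M
  i= 4: L-Z = 12 → M
  i= 5: T-H = 12 → M
  i= 6: J-V = 14 → O
  i= 7: V-H = 14 → O
  i= 8: J-X = 12 → M
  i= 9: L-Z = 12 → M
  i=10: C-Q = 12 → M
  i=11: F-R = 14 → O
  i=12: I-U = 14 → O
  i=13: X-L = 12 → M
  i=14: P-D = 12 → M
  i=15: B-P = 12 → M
  i=16: K-W = 14 → O
  i=17: C-O = 14 → O
  i=18: U-I = 12 → M
  shifts repeat with period 5: MOOMM

MOOMM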